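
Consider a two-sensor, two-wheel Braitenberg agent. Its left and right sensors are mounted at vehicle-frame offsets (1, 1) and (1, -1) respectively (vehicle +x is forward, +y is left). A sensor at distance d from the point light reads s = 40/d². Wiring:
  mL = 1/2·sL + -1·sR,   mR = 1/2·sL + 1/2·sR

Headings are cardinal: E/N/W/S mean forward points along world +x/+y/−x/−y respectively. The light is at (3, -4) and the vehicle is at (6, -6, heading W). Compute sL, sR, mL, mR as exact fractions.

left sensor world pos  = (5, -7); dL² = 13
right sensor world pos = (5, -5); dR² = 5
sL = 40/13 = 40/13
sR = 40/5 = 8
mL = 1/2·sL + -1·sR = -84/13
mR = 1/2·sL + 1/2·sR = 72/13

40/13 8 -84/13 72/13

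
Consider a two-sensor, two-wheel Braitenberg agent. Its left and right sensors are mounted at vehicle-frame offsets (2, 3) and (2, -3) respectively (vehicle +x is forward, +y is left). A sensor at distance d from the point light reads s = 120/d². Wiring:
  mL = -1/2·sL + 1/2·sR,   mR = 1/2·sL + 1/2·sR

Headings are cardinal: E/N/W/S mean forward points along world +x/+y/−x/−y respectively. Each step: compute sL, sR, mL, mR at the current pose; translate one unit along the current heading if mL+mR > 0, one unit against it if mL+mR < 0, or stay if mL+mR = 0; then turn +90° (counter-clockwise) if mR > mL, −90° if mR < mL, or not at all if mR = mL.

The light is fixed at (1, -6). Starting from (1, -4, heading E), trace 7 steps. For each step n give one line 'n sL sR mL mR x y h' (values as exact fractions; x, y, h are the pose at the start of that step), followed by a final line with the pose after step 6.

0 120/29 24 288/29 408/29 1 -4 E
1 6 15/4 -9/8 39/8 2 -4 N
2 120 120/37 -2160/37 2280/37 2 -3 W
3 12 12 0 12 1 -3 S
4 120/29 24 288/29 408/29 1 -4 E
5 6 15/4 -9/8 39/8 2 -4 N
6 120 120/37 -2160/37 2280/37 2 -3 W
final 1 -3 S

n=0: pose=(1,-4,E); sL=120/29, sR=24; mL=288/29, mR=408/29; mL+mR=24 → advance +1; mR−mL=120/29 → turn +1·90°
n=1: pose=(2,-4,N); sL=6, sR=15/4; mL=-9/8, mR=39/8; mL+mR=15/4 → advance +1; mR−mL=6 → turn +1·90°
n=2: pose=(2,-3,W); sL=120, sR=120/37; mL=-2160/37, mR=2280/37; mL+mR=120/37 → advance +1; mR−mL=120 → turn +1·90°
n=3: pose=(1,-3,S); sL=12, sR=12; mL=0, mR=12; mL+mR=12 → advance +1; mR−mL=12 → turn +1·90°
n=4: pose=(1,-4,E); sL=120/29, sR=24; mL=288/29, mR=408/29; mL+mR=24 → advance +1; mR−mL=120/29 → turn +1·90°
n=5: pose=(2,-4,N); sL=6, sR=15/4; mL=-9/8, mR=39/8; mL+mR=15/4 → advance +1; mR−mL=6 → turn +1·90°
n=6: pose=(2,-3,W); sL=120, sR=120/37; mL=-2160/37, mR=2280/37; mL+mR=120/37 → advance +1; mR−mL=120 → turn +1·90°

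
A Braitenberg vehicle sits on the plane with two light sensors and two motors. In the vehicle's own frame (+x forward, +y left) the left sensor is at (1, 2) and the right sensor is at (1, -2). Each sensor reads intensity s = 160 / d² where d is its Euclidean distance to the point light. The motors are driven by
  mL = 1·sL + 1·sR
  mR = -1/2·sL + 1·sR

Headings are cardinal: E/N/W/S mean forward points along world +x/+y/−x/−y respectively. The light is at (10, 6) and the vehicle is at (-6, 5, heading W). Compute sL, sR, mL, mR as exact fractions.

left sensor world pos  = (-7, 3); dL² = 298
right sensor world pos = (-7, 7); dR² = 290
sL = 160/298 = 80/149
sR = 160/290 = 16/29
mL = 1·sL + 1·sR = 4704/4321
mR = -1/2·sL + 1·sR = 1224/4321

80/149 16/29 4704/4321 1224/4321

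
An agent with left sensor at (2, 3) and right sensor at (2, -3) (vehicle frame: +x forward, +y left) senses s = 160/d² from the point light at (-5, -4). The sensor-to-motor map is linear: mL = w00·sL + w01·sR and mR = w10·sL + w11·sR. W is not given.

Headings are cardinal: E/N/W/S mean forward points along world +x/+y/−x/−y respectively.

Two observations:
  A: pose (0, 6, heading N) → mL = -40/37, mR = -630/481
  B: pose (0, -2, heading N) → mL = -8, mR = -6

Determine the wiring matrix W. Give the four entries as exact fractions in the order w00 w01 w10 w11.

obs A: pose=(0,6,N) → sL=40/37, sR=10/13, mL=-40/37, mR=-630/481
obs B: pose=(0,-2,N) → sL=8, sR=2, mL=-8, mR=-6
sensor matrix S = [[40/37, 10/13], [8, 2]]; det S = -1920/481
solve [mL_A; mL_B] = S·[w00; w01] and [mR_A; mR_B] = S·[w10; w11]:
  w00 = -1, w01 = 0, w10 = -1/2, w11 = -1

-1 0 -1/2 -1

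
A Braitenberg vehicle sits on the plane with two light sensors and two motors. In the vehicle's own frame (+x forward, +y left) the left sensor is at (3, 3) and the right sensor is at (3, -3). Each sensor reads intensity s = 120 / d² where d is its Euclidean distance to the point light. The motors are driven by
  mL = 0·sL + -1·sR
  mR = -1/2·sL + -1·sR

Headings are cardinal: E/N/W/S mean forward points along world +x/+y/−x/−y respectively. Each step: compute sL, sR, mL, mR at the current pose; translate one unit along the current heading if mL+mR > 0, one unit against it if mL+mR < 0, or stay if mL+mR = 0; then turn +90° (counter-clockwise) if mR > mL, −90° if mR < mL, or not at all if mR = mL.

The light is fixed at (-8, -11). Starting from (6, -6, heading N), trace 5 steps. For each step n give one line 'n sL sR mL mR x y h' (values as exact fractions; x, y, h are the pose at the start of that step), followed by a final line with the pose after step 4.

n=0: pose=(6,-6,N); sL=24/37, sR=120/353; mL=-120/353, mR=-8676/13061; mL+mR=-13116/13061 → advance -1; mR−mL=-12/37 → turn -1·90°
n=1: pose=(6,-7,E); sL=60/169, sR=12/29; mL=-12/29, mR=-2898/4901; mL+mR=-4926/4901 → advance -1; mR−mL=-30/169 → turn -1·90°
n=2: pose=(5,-7,S); sL=120/257, sR=120/101; mL=-120/101, mR=-36900/25957; mL+mR=-67740/25957 → advance -1; mR−mL=-60/257 → turn -1·90°
n=3: pose=(5,-6,W); sL=15/13, sR=30/41; mL=-30/41, mR=-1395/1066; mL+mR=-2175/1066 → advance -1; mR−mL=-15/26 → turn -1·90°
n=4: pose=(6,-6,N); sL=24/37, sR=120/353; mL=-120/353, mR=-8676/13061; mL+mR=-13116/13061 → advance -1; mR−mL=-12/37 → turn -1·90°

0 24/37 120/353 -120/353 -8676/13061 6 -6 N
1 60/169 12/29 -12/29 -2898/4901 6 -7 E
2 120/257 120/101 -120/101 -36900/25957 5 -7 S
3 15/13 30/41 -30/41 -1395/1066 5 -6 W
4 24/37 120/353 -120/353 -8676/13061 6 -6 N
final 6 -7 E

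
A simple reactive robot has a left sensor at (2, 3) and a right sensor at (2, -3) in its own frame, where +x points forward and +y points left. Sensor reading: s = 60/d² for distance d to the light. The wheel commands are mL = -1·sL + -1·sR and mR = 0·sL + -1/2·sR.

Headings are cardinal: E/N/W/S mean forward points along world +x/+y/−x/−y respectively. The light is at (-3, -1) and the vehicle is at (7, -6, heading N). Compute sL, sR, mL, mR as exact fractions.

left sensor world pos  = (4, -4); dL² = 58
right sensor world pos = (10, -4); dR² = 178
sL = 60/58 = 30/29
sR = 60/178 = 30/89
mL = -1·sL + -1·sR = -3540/2581
mR = 0·sL + -1/2·sR = -15/89

30/29 30/89 -3540/2581 -15/89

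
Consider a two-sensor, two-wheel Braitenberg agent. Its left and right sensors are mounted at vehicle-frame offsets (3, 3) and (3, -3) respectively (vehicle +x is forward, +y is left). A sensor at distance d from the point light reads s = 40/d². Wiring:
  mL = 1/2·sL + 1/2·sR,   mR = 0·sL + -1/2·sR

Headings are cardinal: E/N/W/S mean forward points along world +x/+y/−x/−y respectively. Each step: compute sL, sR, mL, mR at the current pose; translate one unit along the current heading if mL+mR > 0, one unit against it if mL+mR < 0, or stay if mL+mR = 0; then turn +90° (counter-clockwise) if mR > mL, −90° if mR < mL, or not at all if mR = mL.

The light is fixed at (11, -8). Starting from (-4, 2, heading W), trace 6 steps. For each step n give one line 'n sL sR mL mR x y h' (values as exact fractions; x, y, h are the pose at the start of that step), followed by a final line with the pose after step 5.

n=0: pose=(-4,2,W); sL=40/373, sR=40/493; mL=17320/183889, mR=-20/493; mL+mR=20/373 → advance +1; mR−mL=-24780/183889 → turn -1·90°
n=1: pose=(-5,2,N); sL=4/53, sR=20/169; mL=868/8957, mR=-10/169; mL+mR=2/53 → advance +1; mR−mL=-1398/8957 → turn -1·90°
n=2: pose=(-5,3,E); sL=8/73, sR=40/233; mL=2392/17009, mR=-20/233; mL+mR=4/73 → advance +1; mR−mL=-3852/17009 → turn -1·90°
n=3: pose=(-4,3,S); sL=5/26, sR=10/97; mL=745/5044, mR=-5/97; mL+mR=5/52 → advance +1; mR−mL=-1005/5044 → turn -1·90°
n=4: pose=(-4,2,W); sL=40/373, sR=40/493; mL=17320/183889, mR=-20/493; mL+mR=20/373 → advance +1; mR−mL=-24780/183889 → turn -1·90°
n=5: pose=(-5,2,N); sL=4/53, sR=20/169; mL=868/8957, mR=-10/169; mL+mR=2/53 → advance +1; mR−mL=-1398/8957 → turn -1·90°

0 40/373 40/493 17320/183889 -20/493 -4 2 W
1 4/53 20/169 868/8957 -10/169 -5 2 N
2 8/73 40/233 2392/17009 -20/233 -5 3 E
3 5/26 10/97 745/5044 -5/97 -4 3 S
4 40/373 40/493 17320/183889 -20/493 -4 2 W
5 4/53 20/169 868/8957 -10/169 -5 2 N
final -5 3 E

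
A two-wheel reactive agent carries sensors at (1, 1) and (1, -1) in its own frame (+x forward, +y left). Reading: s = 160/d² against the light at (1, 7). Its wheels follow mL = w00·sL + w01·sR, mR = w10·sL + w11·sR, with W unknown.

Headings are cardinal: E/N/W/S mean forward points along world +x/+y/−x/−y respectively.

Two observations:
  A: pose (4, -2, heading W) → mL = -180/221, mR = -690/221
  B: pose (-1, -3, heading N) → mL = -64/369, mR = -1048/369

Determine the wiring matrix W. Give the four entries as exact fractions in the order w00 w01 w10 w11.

obs A: pose=(4,-2,W) → sL=20/13, sR=40/17, mL=-180/221, mR=-690/221
obs B: pose=(-1,-3,N) → sL=16/9, sR=80/41, mL=-64/369, mR=-1048/369
sensor matrix S = [[20/13, 40/17], [16/9, 80/41]]; det S = -96320/81549
solve [mL_A; mL_B] = S·[w00; w01] and [mR_A; mR_B] = S·[w10; w11]:
  w00 = 1, w01 = -1, w10 = -1/2, w11 = -1

1 -1 -1/2 -1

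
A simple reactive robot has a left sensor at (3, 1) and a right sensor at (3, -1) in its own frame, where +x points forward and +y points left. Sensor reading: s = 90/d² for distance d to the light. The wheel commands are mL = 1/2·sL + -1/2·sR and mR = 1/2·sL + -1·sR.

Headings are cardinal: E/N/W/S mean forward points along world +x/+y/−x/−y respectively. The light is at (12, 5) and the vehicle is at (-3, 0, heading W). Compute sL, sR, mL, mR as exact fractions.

left sensor world pos  = (-6, -1); dL² = 360
right sensor world pos = (-6, 1); dR² = 340
sL = 90/360 = 1/4
sR = 90/340 = 9/34
mL = 1/2·sL + -1/2·sR = -1/136
mR = 1/2·sL + -1·sR = -19/136

1/4 9/34 -1/136 -19/136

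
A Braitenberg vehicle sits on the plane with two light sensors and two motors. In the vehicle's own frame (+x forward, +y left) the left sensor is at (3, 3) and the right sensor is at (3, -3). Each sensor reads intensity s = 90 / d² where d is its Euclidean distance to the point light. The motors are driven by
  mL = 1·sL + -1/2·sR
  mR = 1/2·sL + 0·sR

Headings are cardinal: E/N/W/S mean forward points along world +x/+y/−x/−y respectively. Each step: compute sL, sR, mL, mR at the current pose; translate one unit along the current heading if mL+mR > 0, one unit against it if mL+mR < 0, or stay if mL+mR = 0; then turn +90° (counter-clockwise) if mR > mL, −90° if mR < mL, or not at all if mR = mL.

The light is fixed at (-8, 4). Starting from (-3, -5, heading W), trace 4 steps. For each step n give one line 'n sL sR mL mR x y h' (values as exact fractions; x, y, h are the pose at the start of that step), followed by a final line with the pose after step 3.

0 45/74 9/4 -153/296 45/148 -3 -5 W
1 2/5 10/17 9/85 1/5 -2 -5 S
2 9/13 9/25 333/650 9/26 -2 -6 E
3 90/269 18/37 909/9953 45/269 -1 -6 S
final -1 -7 E

n=0: pose=(-3,-5,W); sL=45/74, sR=9/4; mL=-153/296, mR=45/148; mL+mR=-63/296 → advance -1; mR−mL=243/296 → turn +1·90°
n=1: pose=(-2,-5,S); sL=2/5, sR=10/17; mL=9/85, mR=1/5; mL+mR=26/85 → advance +1; mR−mL=8/85 → turn +1·90°
n=2: pose=(-2,-6,E); sL=9/13, sR=9/25; mL=333/650, mR=9/26; mL+mR=279/325 → advance +1; mR−mL=-54/325 → turn -1·90°
n=3: pose=(-1,-6,S); sL=90/269, sR=18/37; mL=909/9953, mR=45/269; mL+mR=2574/9953 → advance +1; mR−mL=756/9953 → turn +1·90°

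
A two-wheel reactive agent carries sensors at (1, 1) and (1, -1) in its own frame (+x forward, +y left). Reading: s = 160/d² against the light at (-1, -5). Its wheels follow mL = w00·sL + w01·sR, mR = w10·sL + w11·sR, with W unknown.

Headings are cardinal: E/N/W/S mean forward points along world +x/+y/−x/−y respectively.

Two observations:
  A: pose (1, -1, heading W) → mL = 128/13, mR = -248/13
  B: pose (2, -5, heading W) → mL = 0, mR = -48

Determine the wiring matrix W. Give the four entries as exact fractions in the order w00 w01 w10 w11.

obs A: pose=(1,-1,W) → sL=16, sR=80/13, mL=128/13, mR=-248/13
obs B: pose=(2,-5,W) → sL=32, sR=32, mL=0, mR=-48
sensor matrix S = [[16, 80/13], [32, 32]]; det S = 4096/13
solve [mL_A; mL_B] = S·[w00; w01] and [mR_A; mR_B] = S·[w10; w11]:
  w00 = 1, w01 = -1, w10 = -1, w11 = -1/2

1 -1 -1 -1/2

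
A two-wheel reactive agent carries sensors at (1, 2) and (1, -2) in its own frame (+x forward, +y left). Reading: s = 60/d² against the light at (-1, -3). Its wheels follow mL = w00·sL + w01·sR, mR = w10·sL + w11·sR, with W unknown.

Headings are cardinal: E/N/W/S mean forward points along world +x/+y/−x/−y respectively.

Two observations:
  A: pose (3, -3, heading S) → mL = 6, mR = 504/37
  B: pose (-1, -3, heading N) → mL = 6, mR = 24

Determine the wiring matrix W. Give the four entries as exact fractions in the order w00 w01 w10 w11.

obs A: pose=(3,-3,S) → sL=60/37, sR=12, mL=6, mR=504/37
obs B: pose=(-1,-3,N) → sL=12, sR=12, mL=6, mR=24
sensor matrix S = [[60/37, 12], [12, 12]]; det S = -4608/37
solve [mL_A; mL_B] = S·[w00; w01] and [mR_A; mR_B] = S·[w10; w11]:
  w00 = 0, w01 = 1/2, w10 = 1, w11 = 1

0 1/2 1 1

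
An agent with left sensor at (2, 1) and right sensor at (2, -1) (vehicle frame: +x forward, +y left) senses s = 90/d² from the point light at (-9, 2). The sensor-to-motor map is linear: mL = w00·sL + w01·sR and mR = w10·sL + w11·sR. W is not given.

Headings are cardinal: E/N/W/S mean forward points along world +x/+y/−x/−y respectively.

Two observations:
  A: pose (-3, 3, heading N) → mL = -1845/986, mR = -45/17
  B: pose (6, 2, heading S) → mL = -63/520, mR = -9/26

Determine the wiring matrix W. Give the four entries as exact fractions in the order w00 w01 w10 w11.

-1 1/2 -1 0

obs A: pose=(-3,3,N) → sL=45/17, sR=45/29, mL=-1845/986, mR=-45/17
obs B: pose=(6,2,S) → sL=9/26, sR=9/20, mL=-63/520, mR=-9/26
sensor matrix S = [[45/17, 45/29], [9/26, 9/20]]; det S = 16767/25636
solve [mL_A; mL_B] = S·[w00; w01] and [mR_A; mR_B] = S·[w10; w11]:
  w00 = -1, w01 = 1/2, w10 = -1, w11 = 0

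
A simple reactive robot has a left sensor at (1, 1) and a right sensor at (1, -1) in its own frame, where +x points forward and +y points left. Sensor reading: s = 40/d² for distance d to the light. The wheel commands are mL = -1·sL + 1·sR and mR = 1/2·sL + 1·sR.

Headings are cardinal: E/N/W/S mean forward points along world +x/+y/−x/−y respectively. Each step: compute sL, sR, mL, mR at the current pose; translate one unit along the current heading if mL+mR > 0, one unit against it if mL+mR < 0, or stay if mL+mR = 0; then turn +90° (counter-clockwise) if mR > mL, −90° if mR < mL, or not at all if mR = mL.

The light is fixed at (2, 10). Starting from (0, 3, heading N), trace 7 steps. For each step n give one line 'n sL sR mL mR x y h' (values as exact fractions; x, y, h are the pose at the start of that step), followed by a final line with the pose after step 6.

n=0: pose=(0,3,N); sL=8/9, sR=40/37; mL=64/333, mR=508/333; mL+mR=572/333 → advance +1; mR−mL=4/3 → turn +1·90°
n=1: pose=(0,4,W); sL=20/29, sR=20/17; mL=240/493, mR=750/493; mL+mR=990/493 → advance +1; mR−mL=30/29 → turn +1·90°
n=2: pose=(-1,4,S); sL=40/53, sR=8/13; mL=-96/689, mR=684/689; mL+mR=588/689 → advance +1; mR−mL=60/53 → turn +1·90°
n=3: pose=(-1,3,E); sL=1, sR=10/17; mL=-7/17, mR=37/34; mL+mR=23/34 → advance +1; mR−mL=3/2 → turn +1·90°
n=4: pose=(0,3,N); sL=8/9, sR=40/37; mL=64/333, mR=508/333; mL+mR=572/333 → advance +1; mR−mL=4/3 → turn +1·90°
n=5: pose=(0,4,W); sL=20/29, sR=20/17; mL=240/493, mR=750/493; mL+mR=990/493 → advance +1; mR−mL=30/29 → turn +1·90°
n=6: pose=(-1,4,S); sL=40/53, sR=8/13; mL=-96/689, mR=684/689; mL+mR=588/689 → advance +1; mR−mL=60/53 → turn +1·90°

0 8/9 40/37 64/333 508/333 0 3 N
1 20/29 20/17 240/493 750/493 0 4 W
2 40/53 8/13 -96/689 684/689 -1 4 S
3 1 10/17 -7/17 37/34 -1 3 E
4 8/9 40/37 64/333 508/333 0 3 N
5 20/29 20/17 240/493 750/493 0 4 W
6 40/53 8/13 -96/689 684/689 -1 4 S
final -1 3 E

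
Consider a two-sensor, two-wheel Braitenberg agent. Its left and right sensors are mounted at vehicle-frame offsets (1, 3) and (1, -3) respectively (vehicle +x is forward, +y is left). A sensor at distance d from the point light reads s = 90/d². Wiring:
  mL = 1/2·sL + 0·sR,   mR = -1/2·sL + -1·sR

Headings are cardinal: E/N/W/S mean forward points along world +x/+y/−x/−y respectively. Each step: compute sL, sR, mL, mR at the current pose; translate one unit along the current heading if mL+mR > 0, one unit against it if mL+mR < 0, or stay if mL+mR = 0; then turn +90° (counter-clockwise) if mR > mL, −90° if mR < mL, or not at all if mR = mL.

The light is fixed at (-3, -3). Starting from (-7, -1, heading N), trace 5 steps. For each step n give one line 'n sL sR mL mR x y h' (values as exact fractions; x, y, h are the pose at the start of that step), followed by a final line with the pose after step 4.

0 45/29 9 45/58 -567/58 -7 -1 N
1 18/5 90/13 9/5 -567/65 -7 -2 E
2 45/2 45/32 45/4 -405/32 -8 -2 S
3 90/37 90/61 45/37 -6075/2257 -8 -1 W
4 45/29 9 45/58 -567/58 -7 -1 N
final -7 -2 E

n=0: pose=(-7,-1,N); sL=45/29, sR=9; mL=45/58, mR=-567/58; mL+mR=-9 → advance -1; mR−mL=-306/29 → turn -1·90°
n=1: pose=(-7,-2,E); sL=18/5, sR=90/13; mL=9/5, mR=-567/65; mL+mR=-90/13 → advance -1; mR−mL=-684/65 → turn -1·90°
n=2: pose=(-8,-2,S); sL=45/2, sR=45/32; mL=45/4, mR=-405/32; mL+mR=-45/32 → advance -1; mR−mL=-765/32 → turn -1·90°
n=3: pose=(-8,-1,W); sL=90/37, sR=90/61; mL=45/37, mR=-6075/2257; mL+mR=-90/61 → advance -1; mR−mL=-8820/2257 → turn -1·90°
n=4: pose=(-7,-1,N); sL=45/29, sR=9; mL=45/58, mR=-567/58; mL+mR=-9 → advance -1; mR−mL=-306/29 → turn -1·90°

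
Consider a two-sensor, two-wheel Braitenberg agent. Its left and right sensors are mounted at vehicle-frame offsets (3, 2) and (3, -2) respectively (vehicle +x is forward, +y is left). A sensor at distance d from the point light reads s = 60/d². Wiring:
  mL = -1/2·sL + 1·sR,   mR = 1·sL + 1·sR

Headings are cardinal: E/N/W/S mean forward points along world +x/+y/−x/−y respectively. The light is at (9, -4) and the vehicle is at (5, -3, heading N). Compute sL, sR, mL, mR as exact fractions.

15/13 3 63/26 54/13

left sensor world pos  = (3, 0); dL² = 52
right sensor world pos = (7, 0); dR² = 20
sL = 60/52 = 15/13
sR = 60/20 = 3
mL = -1/2·sL + 1·sR = 63/26
mR = 1·sL + 1·sR = 54/13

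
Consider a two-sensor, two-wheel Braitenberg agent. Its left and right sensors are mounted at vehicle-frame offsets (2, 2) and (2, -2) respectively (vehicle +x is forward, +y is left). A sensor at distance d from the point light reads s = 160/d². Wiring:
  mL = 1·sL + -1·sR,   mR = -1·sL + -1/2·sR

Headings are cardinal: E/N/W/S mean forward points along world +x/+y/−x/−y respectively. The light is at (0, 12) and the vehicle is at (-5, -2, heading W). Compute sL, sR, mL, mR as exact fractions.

left sensor world pos  = (-7, -4); dL² = 305
right sensor world pos = (-7, 0); dR² = 193
sL = 160/305 = 32/61
sR = 160/193 = 160/193
mL = 1·sL + -1·sR = -3584/11773
mR = -1·sL + -1/2·sR = -11056/11773

32/61 160/193 -3584/11773 -11056/11773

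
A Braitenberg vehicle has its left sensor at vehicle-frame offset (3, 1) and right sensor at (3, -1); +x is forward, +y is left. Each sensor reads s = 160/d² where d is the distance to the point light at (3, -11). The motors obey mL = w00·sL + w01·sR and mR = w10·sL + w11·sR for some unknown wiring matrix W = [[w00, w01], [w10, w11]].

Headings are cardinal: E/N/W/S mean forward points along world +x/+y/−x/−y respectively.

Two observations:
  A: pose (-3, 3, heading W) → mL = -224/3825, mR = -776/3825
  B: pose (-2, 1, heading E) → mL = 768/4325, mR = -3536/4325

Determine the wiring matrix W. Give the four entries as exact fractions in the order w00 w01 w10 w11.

-1/2 1/2 1/2 -1

obs A: pose=(-3,3,W) → sL=16/25, sR=80/153, mL=-224/3825, mR=-776/3825
obs B: pose=(-2,1,E) → sL=160/173, sR=32/25, mL=768/4325, mR=-3536/4325
sensor matrix S = [[16/25, 80/153], [160/173, 32/25]]; det S = 5552128/16543125
solve [mL_A; mL_B] = S·[w00; w01] and [mR_A; mR_B] = S·[w10; w11]:
  w00 = -1/2, w01 = 1/2, w10 = 1/2, w11 = -1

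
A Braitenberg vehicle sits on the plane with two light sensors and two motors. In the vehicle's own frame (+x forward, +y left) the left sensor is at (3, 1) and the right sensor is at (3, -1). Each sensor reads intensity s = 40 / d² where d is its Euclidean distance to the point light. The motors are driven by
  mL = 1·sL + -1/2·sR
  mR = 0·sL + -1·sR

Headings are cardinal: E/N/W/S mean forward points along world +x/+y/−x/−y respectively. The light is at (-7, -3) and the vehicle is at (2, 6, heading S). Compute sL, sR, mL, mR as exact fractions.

left sensor world pos  = (3, 3); dL² = 136
right sensor world pos = (1, 3); dR² = 100
sL = 40/136 = 5/17
sR = 40/100 = 2/5
mL = 1·sL + -1/2·sR = 8/85
mR = 0·sL + -1·sR = -2/5

5/17 2/5 8/85 -2/5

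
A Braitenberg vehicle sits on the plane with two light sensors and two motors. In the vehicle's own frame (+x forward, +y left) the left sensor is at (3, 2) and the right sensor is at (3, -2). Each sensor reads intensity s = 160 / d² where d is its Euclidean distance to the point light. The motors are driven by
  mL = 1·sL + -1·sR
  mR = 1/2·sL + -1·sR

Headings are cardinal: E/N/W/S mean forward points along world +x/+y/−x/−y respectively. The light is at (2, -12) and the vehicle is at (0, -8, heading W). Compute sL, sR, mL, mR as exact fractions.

left sensor world pos  = (-3, -10); dL² = 29
right sensor world pos = (-3, -6); dR² = 61
sL = 160/29 = 160/29
sR = 160/61 = 160/61
mL = 1·sL + -1·sR = 5120/1769
mR = 1/2·sL + -1·sR = 240/1769

160/29 160/61 5120/1769 240/1769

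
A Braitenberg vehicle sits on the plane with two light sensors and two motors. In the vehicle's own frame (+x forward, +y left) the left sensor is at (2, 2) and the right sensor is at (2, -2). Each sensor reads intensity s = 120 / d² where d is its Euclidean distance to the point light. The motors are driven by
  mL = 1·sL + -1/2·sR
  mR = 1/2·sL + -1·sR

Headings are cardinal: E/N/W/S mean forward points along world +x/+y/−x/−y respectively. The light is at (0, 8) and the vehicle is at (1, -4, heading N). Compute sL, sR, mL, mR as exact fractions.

left sensor world pos  = (-1, -2); dL² = 101
right sensor world pos = (3, -2); dR² = 109
sL = 120/101 = 120/101
sR = 120/109 = 120/109
mL = 1·sL + -1/2·sR = 7020/11009
mR = 1/2·sL + -1·sR = -5580/11009

120/101 120/109 7020/11009 -5580/11009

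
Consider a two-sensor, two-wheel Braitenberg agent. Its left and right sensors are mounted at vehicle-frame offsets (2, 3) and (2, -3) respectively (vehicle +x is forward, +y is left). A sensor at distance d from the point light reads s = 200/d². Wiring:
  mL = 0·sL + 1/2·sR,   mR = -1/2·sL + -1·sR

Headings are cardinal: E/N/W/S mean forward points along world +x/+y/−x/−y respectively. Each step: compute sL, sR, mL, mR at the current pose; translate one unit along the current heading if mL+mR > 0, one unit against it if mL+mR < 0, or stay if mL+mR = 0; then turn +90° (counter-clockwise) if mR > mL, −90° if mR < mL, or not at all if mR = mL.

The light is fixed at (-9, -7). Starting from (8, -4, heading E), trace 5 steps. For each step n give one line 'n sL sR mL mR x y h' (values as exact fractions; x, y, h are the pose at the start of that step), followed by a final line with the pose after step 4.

0 200/397 200/361 100/361 -115500/143317 8 -4 E
1 100/181 20/17 10/17 -4470/3077 7 -4 S
2 200/197 40/49 20/49 -12780/9653 7 -3 W
3 25/29 50/109 25/109 -5625/6322 8 -3 N
4 200/397 200/361 100/361 -115500/143317 8 -4 E
final 7 -4 S

n=0: pose=(8,-4,E); sL=200/397, sR=200/361; mL=100/361, mR=-115500/143317; mL+mR=-75800/143317 → advance -1; mR−mL=-155200/143317 → turn -1·90°
n=1: pose=(7,-4,S); sL=100/181, sR=20/17; mL=10/17, mR=-4470/3077; mL+mR=-2660/3077 → advance -1; mR−mL=-6280/3077 → turn -1·90°
n=2: pose=(7,-3,W); sL=200/197, sR=40/49; mL=20/49, mR=-12780/9653; mL+mR=-8840/9653 → advance -1; mR−mL=-16720/9653 → turn -1·90°
n=3: pose=(8,-3,N); sL=25/29, sR=50/109; mL=25/109, mR=-5625/6322; mL+mR=-4175/6322 → advance -1; mR−mL=-7075/6322 → turn -1·90°
n=4: pose=(8,-4,E); sL=200/397, sR=200/361; mL=100/361, mR=-115500/143317; mL+mR=-75800/143317 → advance -1; mR−mL=-155200/143317 → turn -1·90°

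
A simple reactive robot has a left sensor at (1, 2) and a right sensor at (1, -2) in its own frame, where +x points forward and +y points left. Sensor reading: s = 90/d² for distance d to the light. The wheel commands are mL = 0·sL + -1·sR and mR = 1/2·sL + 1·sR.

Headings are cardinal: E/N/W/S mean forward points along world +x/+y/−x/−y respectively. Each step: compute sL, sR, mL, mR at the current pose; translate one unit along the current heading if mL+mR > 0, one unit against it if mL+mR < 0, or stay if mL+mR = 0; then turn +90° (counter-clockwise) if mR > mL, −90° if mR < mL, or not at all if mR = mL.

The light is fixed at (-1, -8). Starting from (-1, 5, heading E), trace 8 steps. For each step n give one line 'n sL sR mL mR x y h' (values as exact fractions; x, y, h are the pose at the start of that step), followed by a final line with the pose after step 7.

0 45/113 45/61 -45/61 12915/13786 -1 5 E
1 90/197 18/41 -18/41 5391/8077 0 5 N
2 5/8 45/128 -45/128 85/128 0 6 W
3 90/173 90/173 -90/173 135/173 -1 6 S
4 45/113 45/61 -45/61 12915/13786 -1 5 E
5 90/197 18/41 -18/41 5391/8077 0 5 N
6 5/8 45/128 -45/128 85/128 0 6 W
7 90/173 90/173 -90/173 135/173 -1 6 S
final -1 5 E

n=0: pose=(-1,5,E); sL=45/113, sR=45/61; mL=-45/61, mR=12915/13786; mL+mR=45/226 → advance +1; mR−mL=23085/13786 → turn +1·90°
n=1: pose=(0,5,N); sL=90/197, sR=18/41; mL=-18/41, mR=5391/8077; mL+mR=45/197 → advance +1; mR−mL=8937/8077 → turn +1·90°
n=2: pose=(0,6,W); sL=5/8, sR=45/128; mL=-45/128, mR=85/128; mL+mR=5/16 → advance +1; mR−mL=65/64 → turn +1·90°
n=3: pose=(-1,6,S); sL=90/173, sR=90/173; mL=-90/173, mR=135/173; mL+mR=45/173 → advance +1; mR−mL=225/173 → turn +1·90°
n=4: pose=(-1,5,E); sL=45/113, sR=45/61; mL=-45/61, mR=12915/13786; mL+mR=45/226 → advance +1; mR−mL=23085/13786 → turn +1·90°
n=5: pose=(0,5,N); sL=90/197, sR=18/41; mL=-18/41, mR=5391/8077; mL+mR=45/197 → advance +1; mR−mL=8937/8077 → turn +1·90°
n=6: pose=(0,6,W); sL=5/8, sR=45/128; mL=-45/128, mR=85/128; mL+mR=5/16 → advance +1; mR−mL=65/64 → turn +1·90°
n=7: pose=(-1,6,S); sL=90/173, sR=90/173; mL=-90/173, mR=135/173; mL+mR=45/173 → advance +1; mR−mL=225/173 → turn +1·90°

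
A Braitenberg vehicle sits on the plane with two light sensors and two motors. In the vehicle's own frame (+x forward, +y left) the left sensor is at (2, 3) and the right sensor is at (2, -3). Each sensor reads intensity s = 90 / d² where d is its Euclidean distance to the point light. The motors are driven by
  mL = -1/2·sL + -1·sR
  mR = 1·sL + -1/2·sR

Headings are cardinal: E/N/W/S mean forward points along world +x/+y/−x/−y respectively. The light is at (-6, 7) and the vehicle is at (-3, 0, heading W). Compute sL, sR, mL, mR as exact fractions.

left sensor world pos  = (-5, -3); dL² = 101
right sensor world pos = (-5, 3); dR² = 17
sL = 90/101 = 90/101
sR = 90/17 = 90/17
mL = -1/2·sL + -1·sR = -9855/1717
mR = 1·sL + -1/2·sR = -3015/1717

90/101 90/17 -9855/1717 -3015/1717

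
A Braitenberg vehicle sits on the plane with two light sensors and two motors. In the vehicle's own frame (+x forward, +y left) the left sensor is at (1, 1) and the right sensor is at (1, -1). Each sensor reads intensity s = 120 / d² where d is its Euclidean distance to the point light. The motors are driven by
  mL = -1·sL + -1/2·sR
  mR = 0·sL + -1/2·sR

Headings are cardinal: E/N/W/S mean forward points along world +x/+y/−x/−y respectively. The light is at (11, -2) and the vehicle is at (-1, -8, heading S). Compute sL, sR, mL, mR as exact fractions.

left sensor world pos  = (0, -9); dL² = 170
right sensor world pos = (-2, -9); dR² = 218
sL = 120/170 = 12/17
sR = 120/218 = 60/109
mL = -1·sL + -1/2·sR = -1818/1853
mR = 0·sL + -1/2·sR = -30/109

12/17 60/109 -1818/1853 -30/109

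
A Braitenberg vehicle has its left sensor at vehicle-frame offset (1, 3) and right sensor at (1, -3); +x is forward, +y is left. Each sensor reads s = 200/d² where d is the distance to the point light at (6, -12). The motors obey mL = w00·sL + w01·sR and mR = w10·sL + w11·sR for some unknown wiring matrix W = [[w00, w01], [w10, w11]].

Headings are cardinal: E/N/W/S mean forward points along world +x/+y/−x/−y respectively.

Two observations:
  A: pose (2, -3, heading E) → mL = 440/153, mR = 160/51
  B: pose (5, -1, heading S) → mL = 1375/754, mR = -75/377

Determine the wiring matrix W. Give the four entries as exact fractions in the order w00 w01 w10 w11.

obs A: pose=(2,-3,E) → sL=200/153, sR=40/9, mL=440/153, mR=160/51
obs B: pose=(5,-1,S) → sL=25/13, sR=50/29, mL=1375/754, mR=-75/377
sensor matrix S = [[200/153, 40/9], [25/13, 50/29]]; det S = -121000/19227
solve [mL_A; mL_B] = S·[w00; w01] and [mR_A; mR_B] = S·[w10; w11]:
  w00 = 1/2, w01 = 1/2, w10 = -1, w11 = 1

1/2 1/2 -1 1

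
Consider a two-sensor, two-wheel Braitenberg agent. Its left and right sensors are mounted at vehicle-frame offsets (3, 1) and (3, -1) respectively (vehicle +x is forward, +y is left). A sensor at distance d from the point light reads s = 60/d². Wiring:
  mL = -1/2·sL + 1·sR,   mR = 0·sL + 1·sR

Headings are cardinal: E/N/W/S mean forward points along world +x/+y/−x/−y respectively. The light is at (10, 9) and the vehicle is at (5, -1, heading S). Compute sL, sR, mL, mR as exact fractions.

left sensor world pos  = (6, -4); dL² = 185
right sensor world pos = (4, -4); dR² = 205
sL = 60/185 = 12/37
sR = 60/205 = 12/41
mL = -1/2·sL + 1·sR = 198/1517
mR = 0·sL + 1·sR = 12/41

12/37 12/41 198/1517 12/41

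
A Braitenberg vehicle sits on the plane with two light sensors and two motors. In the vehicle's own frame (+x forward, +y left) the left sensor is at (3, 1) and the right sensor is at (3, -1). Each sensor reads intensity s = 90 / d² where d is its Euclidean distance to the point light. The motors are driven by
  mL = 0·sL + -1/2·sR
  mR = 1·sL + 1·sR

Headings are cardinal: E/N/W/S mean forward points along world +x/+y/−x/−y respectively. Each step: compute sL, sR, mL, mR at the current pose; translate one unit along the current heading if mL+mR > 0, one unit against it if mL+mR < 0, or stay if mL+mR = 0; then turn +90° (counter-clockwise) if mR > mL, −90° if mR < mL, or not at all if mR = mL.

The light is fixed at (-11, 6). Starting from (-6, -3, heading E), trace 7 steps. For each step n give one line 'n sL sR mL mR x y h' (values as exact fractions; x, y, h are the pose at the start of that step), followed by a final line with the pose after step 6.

0 45/64 45/82 -45/164 3285/2624 -6 -3 E
1 90/61 18/17 -9/17 2628/1037 -5 -3 N
2 1 45/29 -45/58 74/29 -5 -2 W
3 90/157 90/137 -45/137 26460/21509 -6 -2 S
4 45/64 45/82 -45/164 3285/2624 -6 -3 E
5 90/61 18/17 -9/17 2628/1037 -5 -3 N
6 1 45/29 -45/58 74/29 -5 -2 W
final -6 -2 S

n=0: pose=(-6,-3,E); sL=45/64, sR=45/82; mL=-45/164, mR=3285/2624; mL+mR=2565/2624 → advance +1; mR−mL=4005/2624 → turn +1·90°
n=1: pose=(-5,-3,N); sL=90/61, sR=18/17; mL=-9/17, mR=2628/1037; mL+mR=2079/1037 → advance +1; mR−mL=3177/1037 → turn +1·90°
n=2: pose=(-5,-2,W); sL=1, sR=45/29; mL=-45/58, mR=74/29; mL+mR=103/58 → advance +1; mR−mL=193/58 → turn +1·90°
n=3: pose=(-6,-2,S); sL=90/157, sR=90/137; mL=-45/137, mR=26460/21509; mL+mR=19395/21509 → advance +1; mR−mL=33525/21509 → turn +1·90°
n=4: pose=(-6,-3,E); sL=45/64, sR=45/82; mL=-45/164, mR=3285/2624; mL+mR=2565/2624 → advance +1; mR−mL=4005/2624 → turn +1·90°
n=5: pose=(-5,-3,N); sL=90/61, sR=18/17; mL=-9/17, mR=2628/1037; mL+mR=2079/1037 → advance +1; mR−mL=3177/1037 → turn +1·90°
n=6: pose=(-5,-2,W); sL=1, sR=45/29; mL=-45/58, mR=74/29; mL+mR=103/58 → advance +1; mR−mL=193/58 → turn +1·90°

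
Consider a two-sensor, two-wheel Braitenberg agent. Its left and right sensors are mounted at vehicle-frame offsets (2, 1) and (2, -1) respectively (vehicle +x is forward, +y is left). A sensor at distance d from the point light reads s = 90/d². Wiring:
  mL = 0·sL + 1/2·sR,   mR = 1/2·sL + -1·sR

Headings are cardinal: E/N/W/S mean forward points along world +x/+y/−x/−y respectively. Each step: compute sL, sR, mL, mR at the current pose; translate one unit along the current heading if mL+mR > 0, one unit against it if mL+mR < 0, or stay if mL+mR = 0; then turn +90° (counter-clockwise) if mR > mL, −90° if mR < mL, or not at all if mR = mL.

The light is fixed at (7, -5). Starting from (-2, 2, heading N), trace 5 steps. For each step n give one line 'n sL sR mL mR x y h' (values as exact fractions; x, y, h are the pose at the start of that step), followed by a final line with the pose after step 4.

n=0: pose=(-2,2,N); sL=90/181, sR=18/29; mL=9/29, mR=-1953/5249; mL+mR=-324/5249 → advance -1; mR−mL=-3582/5249 → turn -1·90°
n=1: pose=(-2,1,E); sL=45/49, sR=45/37; mL=45/74, mR=-2745/3626; mL+mR=-270/1813 → advance -1; mR−mL=-2475/1813 → turn -1·90°
n=2: pose=(-3,1,S); sL=90/97, sR=90/137; mL=45/137, mR=-2565/13289; mL+mR=1800/13289 → advance +1; mR−mL=-6930/13289 → turn -1·90°
n=3: pose=(-3,0,W); sL=9/16, sR=1/2; mL=1/4, mR=-7/32; mL+mR=1/32 → advance +1; mR−mL=-15/32 → turn -1·90°
n=4: pose=(-4,0,N); sL=90/193, sR=90/149; mL=45/149, mR=-10665/28757; mL+mR=-1980/28757 → advance -1; mR−mL=-19350/28757 → turn -1·90°

0 90/181 18/29 9/29 -1953/5249 -2 2 N
1 45/49 45/37 45/74 -2745/3626 -2 1 E
2 90/97 90/137 45/137 -2565/13289 -3 1 S
3 9/16 1/2 1/4 -7/32 -3 0 W
4 90/193 90/149 45/149 -10665/28757 -4 0 N
final -4 -1 E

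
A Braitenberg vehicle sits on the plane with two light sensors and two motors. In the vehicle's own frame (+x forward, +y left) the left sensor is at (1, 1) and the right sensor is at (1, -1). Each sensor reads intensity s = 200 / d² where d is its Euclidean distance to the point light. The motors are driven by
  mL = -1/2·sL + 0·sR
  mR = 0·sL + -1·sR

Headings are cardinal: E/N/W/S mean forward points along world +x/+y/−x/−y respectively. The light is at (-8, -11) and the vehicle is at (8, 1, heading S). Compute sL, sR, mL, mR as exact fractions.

20/41 100/173 -10/41 -100/173

left sensor world pos  = (9, 0); dL² = 410
right sensor world pos = (7, 0); dR² = 346
sL = 200/410 = 20/41
sR = 200/346 = 100/173
mL = -1/2·sL + 0·sR = -10/41
mR = 0·sL + -1·sR = -100/173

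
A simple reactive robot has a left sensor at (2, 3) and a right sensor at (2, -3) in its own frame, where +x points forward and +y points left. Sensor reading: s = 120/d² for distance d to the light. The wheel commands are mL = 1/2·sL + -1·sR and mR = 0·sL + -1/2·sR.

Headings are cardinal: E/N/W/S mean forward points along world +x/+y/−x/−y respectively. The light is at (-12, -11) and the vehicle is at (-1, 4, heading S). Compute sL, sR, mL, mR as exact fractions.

24/73 120/233 -5964/17009 -60/233

left sensor world pos  = (2, 2); dL² = 365
right sensor world pos = (-4, 2); dR² = 233
sL = 120/365 = 24/73
sR = 120/233 = 120/233
mL = 1/2·sL + -1·sR = -5964/17009
mR = 0·sL + -1/2·sR = -60/233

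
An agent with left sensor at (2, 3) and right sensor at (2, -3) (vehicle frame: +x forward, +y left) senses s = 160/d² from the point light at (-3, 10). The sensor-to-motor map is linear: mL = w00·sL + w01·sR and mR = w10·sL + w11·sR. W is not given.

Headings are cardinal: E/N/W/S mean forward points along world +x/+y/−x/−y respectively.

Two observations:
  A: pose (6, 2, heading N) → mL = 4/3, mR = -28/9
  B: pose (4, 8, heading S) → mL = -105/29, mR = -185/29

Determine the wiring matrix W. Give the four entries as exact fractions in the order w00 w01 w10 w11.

1 -1 -1 -1

obs A: pose=(6,2,N) → sL=20/9, sR=8/9, mL=4/3, mR=-28/9
obs B: pose=(4,8,S) → sL=40/29, sR=5, mL=-105/29, mR=-185/29
sensor matrix S = [[20/9, 8/9], [40/29, 5]]; det S = 860/87
solve [mL_A; mL_B] = S·[w00; w01] and [mR_A; mR_B] = S·[w10; w11]:
  w00 = 1, w01 = -1, w10 = -1, w11 = -1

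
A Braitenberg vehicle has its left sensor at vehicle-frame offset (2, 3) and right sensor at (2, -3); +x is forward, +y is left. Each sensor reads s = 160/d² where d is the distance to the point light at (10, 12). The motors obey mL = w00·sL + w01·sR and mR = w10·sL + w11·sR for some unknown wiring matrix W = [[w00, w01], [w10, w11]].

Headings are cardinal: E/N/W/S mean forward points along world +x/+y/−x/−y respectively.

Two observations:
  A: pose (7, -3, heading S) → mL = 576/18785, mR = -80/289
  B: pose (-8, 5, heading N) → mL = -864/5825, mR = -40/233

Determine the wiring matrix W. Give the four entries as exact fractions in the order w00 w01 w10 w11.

obs A: pose=(7,-3,S) → sL=160/289, sR=32/65, mL=576/18785, mR=-80/289
obs B: pose=(-8,5,N) → sL=80/233, sR=16/25, mL=-864/5825, mR=-40/233
sensor matrix S = [[160/289, 32/65], [80/233, 16/25]]; det S = 811008/4376905
solve [mL_A; mL_B] = S·[w00; w01] and [mR_A; mR_B] = S·[w10; w11]:
  w00 = 1/2, w01 = -1/2, w10 = -1/2, w11 = 0

1/2 -1/2 -1/2 0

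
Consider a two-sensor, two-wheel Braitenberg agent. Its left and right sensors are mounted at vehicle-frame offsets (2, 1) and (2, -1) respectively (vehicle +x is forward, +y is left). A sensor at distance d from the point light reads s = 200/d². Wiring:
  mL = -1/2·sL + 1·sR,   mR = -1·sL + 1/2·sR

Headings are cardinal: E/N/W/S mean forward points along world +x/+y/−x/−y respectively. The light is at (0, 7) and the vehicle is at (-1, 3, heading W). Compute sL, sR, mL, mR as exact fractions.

100/17 100/9 1250/153 -50/153

left sensor world pos  = (-3, 2); dL² = 34
right sensor world pos = (-3, 4); dR² = 18
sL = 200/34 = 100/17
sR = 200/18 = 100/9
mL = -1/2·sL + 1·sR = 1250/153
mR = -1·sL + 1/2·sR = -50/153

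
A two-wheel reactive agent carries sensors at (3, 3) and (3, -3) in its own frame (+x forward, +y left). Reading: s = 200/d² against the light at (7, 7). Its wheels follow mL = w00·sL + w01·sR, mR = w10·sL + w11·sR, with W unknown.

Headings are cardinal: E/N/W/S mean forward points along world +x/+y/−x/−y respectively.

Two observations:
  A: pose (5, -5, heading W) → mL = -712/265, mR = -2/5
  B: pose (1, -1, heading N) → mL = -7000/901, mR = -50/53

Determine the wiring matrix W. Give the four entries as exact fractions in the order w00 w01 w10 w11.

obs A: pose=(5,-5,W) → sL=4/5, sR=100/53, mL=-712/265, mR=-2/5
obs B: pose=(1,-1,N) → sL=100/53, sR=100/17, mL=-7000/901, mR=-50/53
sensor matrix S = [[4/5, 100/53], [100/53, 100/17]]; det S = 54720/47753
solve [mL_A; mL_B] = S·[w00; w01] and [mR_A; mR_B] = S·[w10; w11]:
  w00 = -1, w01 = -1, w10 = -1/2, w11 = 0

-1 -1 -1/2 0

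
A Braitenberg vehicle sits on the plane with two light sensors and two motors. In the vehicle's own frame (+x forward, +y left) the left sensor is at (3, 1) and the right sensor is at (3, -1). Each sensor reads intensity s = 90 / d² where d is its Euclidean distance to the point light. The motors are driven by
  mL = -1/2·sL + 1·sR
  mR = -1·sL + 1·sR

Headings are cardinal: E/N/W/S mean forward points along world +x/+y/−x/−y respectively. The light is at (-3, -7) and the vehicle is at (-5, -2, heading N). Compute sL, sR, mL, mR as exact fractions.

left sensor world pos  = (-6, 1); dL² = 73
right sensor world pos = (-4, 1); dR² = 65
sL = 90/73 = 90/73
sR = 90/65 = 18/13
mL = -1/2·sL + 1·sR = 729/949
mR = -1·sL + 1·sR = 144/949

90/73 18/13 729/949 144/949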